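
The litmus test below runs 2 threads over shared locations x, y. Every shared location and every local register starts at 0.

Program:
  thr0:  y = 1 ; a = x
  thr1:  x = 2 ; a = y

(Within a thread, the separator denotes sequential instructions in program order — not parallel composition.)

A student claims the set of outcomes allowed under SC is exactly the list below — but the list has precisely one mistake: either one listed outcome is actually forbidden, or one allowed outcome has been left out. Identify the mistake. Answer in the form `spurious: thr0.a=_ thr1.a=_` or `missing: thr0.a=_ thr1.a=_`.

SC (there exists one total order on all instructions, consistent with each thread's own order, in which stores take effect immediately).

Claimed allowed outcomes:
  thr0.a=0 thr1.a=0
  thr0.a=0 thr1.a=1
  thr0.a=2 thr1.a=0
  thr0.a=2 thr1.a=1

spurious: thr0.a=0 thr1.a=0

outcome vector order: (thr0.a,thr1.a)
under SC → (0,1), (2,0), (2,1)
claimed∖SC = {(0,0)}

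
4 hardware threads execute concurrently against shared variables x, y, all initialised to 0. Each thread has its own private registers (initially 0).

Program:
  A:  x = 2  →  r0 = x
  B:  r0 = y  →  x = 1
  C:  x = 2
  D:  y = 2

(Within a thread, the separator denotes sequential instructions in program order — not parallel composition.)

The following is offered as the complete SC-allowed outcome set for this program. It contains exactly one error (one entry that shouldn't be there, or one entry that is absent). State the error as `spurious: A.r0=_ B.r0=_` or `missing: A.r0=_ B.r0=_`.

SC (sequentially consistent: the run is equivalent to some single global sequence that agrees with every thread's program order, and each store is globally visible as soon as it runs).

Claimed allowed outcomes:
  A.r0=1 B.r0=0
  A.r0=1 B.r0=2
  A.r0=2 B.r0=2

missing: A.r0=2 B.r0=0

outcome vector order: (A.r0,B.r0)
under SC → <1 0>; <1 2>; <2 0>; <2 2>
SC∖claimed = {<2 0>}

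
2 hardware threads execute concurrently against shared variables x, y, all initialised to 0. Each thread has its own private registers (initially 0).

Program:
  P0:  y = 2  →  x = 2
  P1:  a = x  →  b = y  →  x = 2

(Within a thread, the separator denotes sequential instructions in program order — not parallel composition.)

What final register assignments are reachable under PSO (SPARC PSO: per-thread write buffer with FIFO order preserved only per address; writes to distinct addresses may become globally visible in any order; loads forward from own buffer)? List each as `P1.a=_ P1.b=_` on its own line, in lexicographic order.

P1.a=0 P1.b=0
P1.a=0 P1.b=2
P1.a=2 P1.b=0
P1.a=2 P1.b=2

outcome vector order: (P1.a,P1.b)
|PSO outcomes| = 4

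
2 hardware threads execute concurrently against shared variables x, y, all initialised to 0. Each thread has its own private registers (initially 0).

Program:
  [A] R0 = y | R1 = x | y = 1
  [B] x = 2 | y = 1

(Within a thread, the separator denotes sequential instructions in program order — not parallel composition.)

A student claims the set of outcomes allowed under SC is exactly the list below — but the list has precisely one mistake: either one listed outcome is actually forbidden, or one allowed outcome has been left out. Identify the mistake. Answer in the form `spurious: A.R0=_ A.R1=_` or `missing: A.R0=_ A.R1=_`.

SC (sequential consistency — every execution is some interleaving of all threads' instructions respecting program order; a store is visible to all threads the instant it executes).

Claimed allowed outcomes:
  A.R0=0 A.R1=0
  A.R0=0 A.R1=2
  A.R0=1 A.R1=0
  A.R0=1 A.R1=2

outcome vector order: (A.R0,A.R1)
under SC → 00 02 12
claimed∖SC = {10}

spurious: A.R0=1 A.R1=0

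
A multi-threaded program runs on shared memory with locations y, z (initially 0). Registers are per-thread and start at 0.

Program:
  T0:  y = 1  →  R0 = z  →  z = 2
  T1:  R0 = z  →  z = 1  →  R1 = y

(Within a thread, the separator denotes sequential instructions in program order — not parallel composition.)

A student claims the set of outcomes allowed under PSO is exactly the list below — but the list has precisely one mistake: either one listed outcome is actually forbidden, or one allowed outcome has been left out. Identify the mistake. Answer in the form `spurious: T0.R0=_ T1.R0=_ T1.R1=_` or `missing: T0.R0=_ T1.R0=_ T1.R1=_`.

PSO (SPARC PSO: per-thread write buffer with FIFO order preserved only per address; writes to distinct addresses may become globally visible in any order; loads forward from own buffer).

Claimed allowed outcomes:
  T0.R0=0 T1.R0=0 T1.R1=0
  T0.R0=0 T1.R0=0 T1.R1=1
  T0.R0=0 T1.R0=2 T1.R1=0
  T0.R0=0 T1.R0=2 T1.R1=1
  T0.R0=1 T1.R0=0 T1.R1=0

outcome vector order: (T0.R0,T1.R0,T1.R1)
[PSO] allowed = {(0,0,0); (0,0,1); (0,2,0); (0,2,1); (1,0,0); (1,0,1)}
PSO∖claimed = {(1,0,1)}

missing: T0.R0=1 T1.R0=0 T1.R1=1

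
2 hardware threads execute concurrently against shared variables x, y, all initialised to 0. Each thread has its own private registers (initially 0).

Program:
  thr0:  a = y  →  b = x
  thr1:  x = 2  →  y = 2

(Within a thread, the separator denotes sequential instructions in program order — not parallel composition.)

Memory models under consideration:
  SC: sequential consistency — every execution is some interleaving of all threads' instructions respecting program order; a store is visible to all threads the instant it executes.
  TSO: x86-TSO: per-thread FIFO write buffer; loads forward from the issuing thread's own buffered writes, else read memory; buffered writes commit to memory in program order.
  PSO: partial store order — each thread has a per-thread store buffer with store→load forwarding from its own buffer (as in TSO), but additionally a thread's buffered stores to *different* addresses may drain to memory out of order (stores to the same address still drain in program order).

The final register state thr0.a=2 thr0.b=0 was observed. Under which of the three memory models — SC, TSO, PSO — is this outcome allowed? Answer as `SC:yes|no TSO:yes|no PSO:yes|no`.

SC:no TSO:no PSO:yes

outcome vector order: (thr0.a,thr0.b)
[SC] allowed = {(0,0) (0,2) (2,2)}
[TSO] allowed = {(0,0) (0,2) (2,2)}
[PSO] allowed = {(0,0) (0,2) (2,0) (2,2)}
target (2,0) ∈ {PSO}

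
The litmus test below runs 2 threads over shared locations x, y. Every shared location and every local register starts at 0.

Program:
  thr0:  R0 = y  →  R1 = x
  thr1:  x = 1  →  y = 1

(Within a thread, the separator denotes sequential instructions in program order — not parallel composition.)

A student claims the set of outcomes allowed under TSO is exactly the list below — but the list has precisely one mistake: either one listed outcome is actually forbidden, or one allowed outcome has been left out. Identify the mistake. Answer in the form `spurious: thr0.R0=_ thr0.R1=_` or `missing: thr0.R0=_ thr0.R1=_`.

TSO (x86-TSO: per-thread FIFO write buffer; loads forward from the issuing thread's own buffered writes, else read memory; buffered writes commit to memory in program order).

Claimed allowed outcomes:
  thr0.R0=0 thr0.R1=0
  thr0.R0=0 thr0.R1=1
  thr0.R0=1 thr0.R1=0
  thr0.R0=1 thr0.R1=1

outcome vector order: (thr0.R0,thr0.R1)
TSO: 3 outcomes — {<0 0>; <0 1>; <1 1>}
claimed∖TSO = {<1 0>}

spurious: thr0.R0=1 thr0.R1=0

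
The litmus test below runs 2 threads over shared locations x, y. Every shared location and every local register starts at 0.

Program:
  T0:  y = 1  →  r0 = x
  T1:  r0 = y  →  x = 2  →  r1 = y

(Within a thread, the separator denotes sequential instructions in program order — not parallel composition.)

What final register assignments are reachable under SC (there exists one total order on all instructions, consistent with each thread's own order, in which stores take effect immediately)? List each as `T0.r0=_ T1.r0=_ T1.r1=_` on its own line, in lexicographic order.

outcome vector order: (T0.r0,T1.r0,T1.r1)
|SC outcomes| = 5

T0.r0=0 T1.r0=0 T1.r1=1
T0.r0=0 T1.r0=1 T1.r1=1
T0.r0=2 T1.r0=0 T1.r1=0
T0.r0=2 T1.r0=0 T1.r1=1
T0.r0=2 T1.r0=1 T1.r1=1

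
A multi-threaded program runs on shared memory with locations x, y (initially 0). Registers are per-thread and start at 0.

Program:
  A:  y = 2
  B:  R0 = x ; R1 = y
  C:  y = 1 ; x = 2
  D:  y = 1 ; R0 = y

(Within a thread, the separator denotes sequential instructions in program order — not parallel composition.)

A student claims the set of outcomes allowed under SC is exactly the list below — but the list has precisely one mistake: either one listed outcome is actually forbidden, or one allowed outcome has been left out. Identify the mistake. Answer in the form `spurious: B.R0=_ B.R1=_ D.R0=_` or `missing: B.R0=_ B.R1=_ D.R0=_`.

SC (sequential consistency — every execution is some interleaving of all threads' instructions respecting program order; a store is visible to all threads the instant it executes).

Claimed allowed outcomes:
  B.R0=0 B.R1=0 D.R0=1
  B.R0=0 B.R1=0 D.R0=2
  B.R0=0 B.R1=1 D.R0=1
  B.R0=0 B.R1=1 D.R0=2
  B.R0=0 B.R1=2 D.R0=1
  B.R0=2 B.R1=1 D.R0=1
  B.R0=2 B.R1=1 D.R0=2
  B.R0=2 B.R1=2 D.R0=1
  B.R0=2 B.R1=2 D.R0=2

missing: B.R0=0 B.R1=2 D.R0=2

outcome vector order: (B.R0,B.R1,D.R0)
under SC → 001, 002, 011, 012, 021, 022, 211, 212, 221, 222
SC∖claimed = {022}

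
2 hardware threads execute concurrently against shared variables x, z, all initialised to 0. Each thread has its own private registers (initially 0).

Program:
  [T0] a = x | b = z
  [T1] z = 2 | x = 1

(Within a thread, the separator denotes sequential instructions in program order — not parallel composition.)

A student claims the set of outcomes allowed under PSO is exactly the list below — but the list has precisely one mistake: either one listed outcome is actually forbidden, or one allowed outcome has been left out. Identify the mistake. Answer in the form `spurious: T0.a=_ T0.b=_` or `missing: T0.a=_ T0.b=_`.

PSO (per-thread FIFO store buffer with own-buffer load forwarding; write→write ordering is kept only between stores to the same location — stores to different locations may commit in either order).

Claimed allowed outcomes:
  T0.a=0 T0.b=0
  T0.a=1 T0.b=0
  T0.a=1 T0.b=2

outcome vector order: (T0.a,T0.b)
[PSO] allowed = {00 02 10 12}
PSO∖claimed = {02}

missing: T0.a=0 T0.b=2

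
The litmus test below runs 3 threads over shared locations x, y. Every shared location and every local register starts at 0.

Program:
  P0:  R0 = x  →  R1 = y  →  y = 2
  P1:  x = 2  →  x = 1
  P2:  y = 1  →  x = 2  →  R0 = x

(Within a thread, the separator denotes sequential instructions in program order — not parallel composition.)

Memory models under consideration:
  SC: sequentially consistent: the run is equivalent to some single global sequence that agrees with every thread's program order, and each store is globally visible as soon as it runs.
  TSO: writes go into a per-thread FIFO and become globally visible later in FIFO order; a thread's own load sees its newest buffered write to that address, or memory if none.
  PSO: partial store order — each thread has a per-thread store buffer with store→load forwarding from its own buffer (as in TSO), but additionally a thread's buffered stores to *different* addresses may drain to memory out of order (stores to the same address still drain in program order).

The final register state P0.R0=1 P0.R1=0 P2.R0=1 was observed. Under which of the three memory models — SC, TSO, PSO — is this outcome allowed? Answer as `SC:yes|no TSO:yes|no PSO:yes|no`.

outcome vector order: (P0.R0,P0.R1,P2.R0)
SC: 11 outcomes — {(0,0,1); (0,0,2); (0,1,1); (0,1,2); (1,0,2); (1,1,1); (1,1,2); (2,0,1); (2,0,2); (2,1,1); (2,1,2)}
TSO: 11 outcomes — {(0,0,1); (0,0,2); (0,1,1); (0,1,2); (1,0,2); (1,1,1); (1,1,2); (2,0,1); (2,0,2); (2,1,1); (2,1,2)}
PSO: 12 outcomes — {(0,0,1); (0,0,2); (0,1,1); (0,1,2); (1,0,1); (1,0,2); (1,1,1); (1,1,2); (2,0,1); (2,0,2); (2,1,1); (2,1,2)}
target (1,0,1) ∈ {PSO}

SC:no TSO:no PSO:yes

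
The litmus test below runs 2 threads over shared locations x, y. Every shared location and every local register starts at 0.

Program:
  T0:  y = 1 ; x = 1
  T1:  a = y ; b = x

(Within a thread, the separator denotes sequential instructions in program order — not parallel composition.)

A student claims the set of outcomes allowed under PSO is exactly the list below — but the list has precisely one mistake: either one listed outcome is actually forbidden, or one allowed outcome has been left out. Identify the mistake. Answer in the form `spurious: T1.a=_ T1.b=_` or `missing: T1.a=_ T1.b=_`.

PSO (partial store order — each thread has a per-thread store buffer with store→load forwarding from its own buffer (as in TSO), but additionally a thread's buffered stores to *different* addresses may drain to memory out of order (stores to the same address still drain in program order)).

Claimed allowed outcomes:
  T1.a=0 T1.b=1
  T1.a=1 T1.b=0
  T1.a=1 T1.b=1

missing: T1.a=0 T1.b=0

outcome vector order: (T1.a,T1.b)
under PSO → 0/0 0/1 1/0 1/1
PSO∖claimed = {0/0}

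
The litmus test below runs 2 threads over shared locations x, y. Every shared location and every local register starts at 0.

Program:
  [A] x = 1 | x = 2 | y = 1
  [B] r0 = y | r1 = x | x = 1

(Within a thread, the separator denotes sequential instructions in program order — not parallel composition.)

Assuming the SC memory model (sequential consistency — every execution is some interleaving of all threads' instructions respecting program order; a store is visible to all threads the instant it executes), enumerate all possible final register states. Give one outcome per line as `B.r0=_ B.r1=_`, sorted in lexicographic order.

outcome vector order: (B.r0,B.r1)
|SC outcomes| = 4

B.r0=0 B.r1=0
B.r0=0 B.r1=1
B.r0=0 B.r1=2
B.r0=1 B.r1=2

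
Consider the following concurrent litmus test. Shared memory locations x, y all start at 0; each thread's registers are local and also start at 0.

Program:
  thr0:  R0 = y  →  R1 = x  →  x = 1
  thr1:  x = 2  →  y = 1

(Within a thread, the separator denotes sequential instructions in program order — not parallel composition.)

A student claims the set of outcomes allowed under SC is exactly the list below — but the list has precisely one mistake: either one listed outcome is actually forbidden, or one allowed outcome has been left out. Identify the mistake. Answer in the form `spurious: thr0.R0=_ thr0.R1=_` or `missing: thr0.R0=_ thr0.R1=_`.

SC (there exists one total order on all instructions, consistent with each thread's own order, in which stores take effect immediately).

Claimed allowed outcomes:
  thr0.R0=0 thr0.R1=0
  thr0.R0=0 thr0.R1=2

outcome vector order: (thr0.R0,thr0.R1)
[SC] allowed = {(0,0); (0,2); (1,2)}
SC∖claimed = {(1,2)}

missing: thr0.R0=1 thr0.R1=2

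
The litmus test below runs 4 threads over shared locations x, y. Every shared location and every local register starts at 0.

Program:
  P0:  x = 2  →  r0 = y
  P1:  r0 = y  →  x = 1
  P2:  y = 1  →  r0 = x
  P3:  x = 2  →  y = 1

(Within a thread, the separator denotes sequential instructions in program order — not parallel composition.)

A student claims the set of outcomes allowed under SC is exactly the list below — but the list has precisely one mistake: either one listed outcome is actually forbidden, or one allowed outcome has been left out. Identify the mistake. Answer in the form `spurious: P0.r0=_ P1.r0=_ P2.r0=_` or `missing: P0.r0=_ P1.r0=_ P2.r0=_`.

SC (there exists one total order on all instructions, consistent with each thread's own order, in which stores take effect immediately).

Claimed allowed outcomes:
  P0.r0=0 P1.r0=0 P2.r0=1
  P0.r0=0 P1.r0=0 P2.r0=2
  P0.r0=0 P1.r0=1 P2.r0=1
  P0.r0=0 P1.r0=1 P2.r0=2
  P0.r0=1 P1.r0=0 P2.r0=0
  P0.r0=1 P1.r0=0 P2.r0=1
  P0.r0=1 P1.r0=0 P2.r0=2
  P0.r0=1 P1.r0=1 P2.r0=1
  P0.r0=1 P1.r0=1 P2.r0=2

missing: P0.r0=1 P1.r0=1 P2.r0=0

outcome vector order: (P0.r0,P1.r0,P2.r0)
under SC → 001; 002; 011; 012; 100; 101; 102; 110; 111; 112
SC∖claimed = {110}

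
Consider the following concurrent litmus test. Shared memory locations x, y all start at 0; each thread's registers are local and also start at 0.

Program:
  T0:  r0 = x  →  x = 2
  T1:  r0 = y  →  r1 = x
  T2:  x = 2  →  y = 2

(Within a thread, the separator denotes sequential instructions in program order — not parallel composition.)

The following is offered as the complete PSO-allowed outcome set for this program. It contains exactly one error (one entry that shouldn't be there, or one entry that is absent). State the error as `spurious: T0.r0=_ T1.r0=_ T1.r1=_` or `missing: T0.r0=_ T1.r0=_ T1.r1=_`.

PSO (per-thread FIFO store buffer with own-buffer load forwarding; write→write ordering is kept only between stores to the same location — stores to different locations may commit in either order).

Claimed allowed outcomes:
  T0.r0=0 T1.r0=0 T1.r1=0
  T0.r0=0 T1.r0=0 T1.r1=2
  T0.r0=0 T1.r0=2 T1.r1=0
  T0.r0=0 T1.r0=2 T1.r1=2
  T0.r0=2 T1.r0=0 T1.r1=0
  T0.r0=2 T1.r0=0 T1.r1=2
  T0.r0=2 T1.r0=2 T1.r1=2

missing: T0.r0=2 T1.r0=2 T1.r1=0

outcome vector order: (T0.r0,T1.r0,T1.r1)
under PSO → 000, 002, 020, 022, 200, 202, 220, 222
PSO∖claimed = {220}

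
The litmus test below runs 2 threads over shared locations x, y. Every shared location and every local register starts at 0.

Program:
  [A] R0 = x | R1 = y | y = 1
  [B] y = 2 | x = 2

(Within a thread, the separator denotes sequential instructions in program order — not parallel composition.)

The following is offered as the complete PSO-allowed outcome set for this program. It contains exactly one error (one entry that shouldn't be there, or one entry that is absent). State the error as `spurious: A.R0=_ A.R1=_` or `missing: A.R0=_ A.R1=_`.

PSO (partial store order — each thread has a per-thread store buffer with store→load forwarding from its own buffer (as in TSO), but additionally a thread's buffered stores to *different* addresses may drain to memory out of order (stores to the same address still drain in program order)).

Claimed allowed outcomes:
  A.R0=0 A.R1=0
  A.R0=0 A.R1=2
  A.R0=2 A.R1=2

outcome vector order: (A.R0,A.R1)
PSO: 4 outcomes — {<0 0>; <0 2>; <2 0>; <2 2>}
PSO∖claimed = {<2 0>}

missing: A.R0=2 A.R1=0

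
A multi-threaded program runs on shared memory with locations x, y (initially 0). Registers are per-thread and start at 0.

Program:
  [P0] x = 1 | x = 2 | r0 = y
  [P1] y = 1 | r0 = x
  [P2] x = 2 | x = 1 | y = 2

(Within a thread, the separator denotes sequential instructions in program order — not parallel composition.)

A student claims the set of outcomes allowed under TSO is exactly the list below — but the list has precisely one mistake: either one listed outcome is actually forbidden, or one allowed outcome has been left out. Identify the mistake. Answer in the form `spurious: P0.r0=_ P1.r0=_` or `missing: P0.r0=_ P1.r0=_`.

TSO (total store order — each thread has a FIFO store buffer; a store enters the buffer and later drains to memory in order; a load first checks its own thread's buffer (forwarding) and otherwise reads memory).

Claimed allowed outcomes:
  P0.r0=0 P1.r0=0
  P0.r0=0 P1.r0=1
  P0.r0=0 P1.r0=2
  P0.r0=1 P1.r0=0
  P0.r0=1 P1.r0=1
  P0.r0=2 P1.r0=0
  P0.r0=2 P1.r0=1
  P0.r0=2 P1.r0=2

missing: P0.r0=1 P1.r0=2

outcome vector order: (P0.r0,P1.r0)
TSO: 9 outcomes — {00, 01, 02, 10, 11, 12, 20, 21, 22}
TSO∖claimed = {12}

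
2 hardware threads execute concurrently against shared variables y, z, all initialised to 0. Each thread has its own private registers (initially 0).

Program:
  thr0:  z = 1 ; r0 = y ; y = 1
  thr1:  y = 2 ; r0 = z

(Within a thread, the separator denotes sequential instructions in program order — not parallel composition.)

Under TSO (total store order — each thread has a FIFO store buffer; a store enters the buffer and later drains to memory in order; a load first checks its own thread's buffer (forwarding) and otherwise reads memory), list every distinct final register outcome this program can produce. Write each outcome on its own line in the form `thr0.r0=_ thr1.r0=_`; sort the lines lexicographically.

outcome vector order: (thr0.r0,thr1.r0)
|TSO outcomes| = 4

thr0.r0=0 thr1.r0=0
thr0.r0=0 thr1.r0=1
thr0.r0=2 thr1.r0=0
thr0.r0=2 thr1.r0=1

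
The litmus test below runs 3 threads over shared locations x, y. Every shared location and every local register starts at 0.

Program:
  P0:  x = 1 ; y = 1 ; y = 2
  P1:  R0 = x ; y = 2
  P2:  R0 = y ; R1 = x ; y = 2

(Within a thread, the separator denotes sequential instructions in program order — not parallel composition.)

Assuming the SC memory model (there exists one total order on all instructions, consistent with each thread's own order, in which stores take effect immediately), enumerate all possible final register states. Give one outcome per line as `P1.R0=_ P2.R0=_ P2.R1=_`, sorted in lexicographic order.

outcome vector order: (P1.R0,P2.R0,P2.R1)
|SC outcomes| = 9

P1.R0=0 P2.R0=0 P2.R1=0
P1.R0=0 P2.R0=0 P2.R1=1
P1.R0=0 P2.R0=1 P2.R1=1
P1.R0=0 P2.R0=2 P2.R1=0
P1.R0=0 P2.R0=2 P2.R1=1
P1.R0=1 P2.R0=0 P2.R1=0
P1.R0=1 P2.R0=0 P2.R1=1
P1.R0=1 P2.R0=1 P2.R1=1
P1.R0=1 P2.R0=2 P2.R1=1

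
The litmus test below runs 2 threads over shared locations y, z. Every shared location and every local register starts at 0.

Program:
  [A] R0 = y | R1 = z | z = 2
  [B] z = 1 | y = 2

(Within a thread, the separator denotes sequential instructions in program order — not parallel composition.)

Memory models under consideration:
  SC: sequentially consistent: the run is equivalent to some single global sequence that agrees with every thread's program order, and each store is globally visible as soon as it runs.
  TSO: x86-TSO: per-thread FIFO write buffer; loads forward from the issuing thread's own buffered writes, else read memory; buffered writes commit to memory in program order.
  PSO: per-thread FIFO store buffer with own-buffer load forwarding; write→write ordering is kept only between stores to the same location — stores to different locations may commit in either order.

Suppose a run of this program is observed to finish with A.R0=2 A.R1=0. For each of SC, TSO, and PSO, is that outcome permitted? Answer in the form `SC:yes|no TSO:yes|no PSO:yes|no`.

SC:no TSO:no PSO:yes

outcome vector order: (A.R0,A.R1)
SC: 3 outcomes — {00, 01, 21}
TSO: 3 outcomes — {00, 01, 21}
PSO: 4 outcomes — {00, 01, 20, 21}
target 20 ∈ {PSO}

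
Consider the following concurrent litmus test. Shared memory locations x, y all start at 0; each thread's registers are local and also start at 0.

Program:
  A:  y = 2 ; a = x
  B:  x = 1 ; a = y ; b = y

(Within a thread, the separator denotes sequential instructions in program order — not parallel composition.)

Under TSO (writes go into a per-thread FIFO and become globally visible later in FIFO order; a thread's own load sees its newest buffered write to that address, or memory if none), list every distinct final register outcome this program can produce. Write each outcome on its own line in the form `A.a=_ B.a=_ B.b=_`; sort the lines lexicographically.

outcome vector order: (A.a,B.a,B.b)
|TSO outcomes| = 6

A.a=0 B.a=0 B.b=0
A.a=0 B.a=0 B.b=2
A.a=0 B.a=2 B.b=2
A.a=1 B.a=0 B.b=0
A.a=1 B.a=0 B.b=2
A.a=1 B.a=2 B.b=2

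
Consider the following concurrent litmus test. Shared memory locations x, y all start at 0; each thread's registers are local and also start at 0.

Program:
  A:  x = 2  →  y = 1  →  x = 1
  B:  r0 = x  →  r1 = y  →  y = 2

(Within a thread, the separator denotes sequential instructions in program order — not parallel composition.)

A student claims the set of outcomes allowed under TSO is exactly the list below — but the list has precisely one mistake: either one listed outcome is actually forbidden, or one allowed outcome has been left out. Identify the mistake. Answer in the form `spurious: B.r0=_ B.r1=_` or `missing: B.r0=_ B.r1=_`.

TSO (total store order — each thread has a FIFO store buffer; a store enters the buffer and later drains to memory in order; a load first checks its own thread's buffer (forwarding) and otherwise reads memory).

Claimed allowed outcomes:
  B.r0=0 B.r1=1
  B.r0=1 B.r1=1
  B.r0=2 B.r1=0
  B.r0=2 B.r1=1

missing: B.r0=0 B.r1=0

outcome vector order: (B.r0,B.r1)
TSO: 5 outcomes — {0/0 0/1 1/1 2/0 2/1}
TSO∖claimed = {0/0}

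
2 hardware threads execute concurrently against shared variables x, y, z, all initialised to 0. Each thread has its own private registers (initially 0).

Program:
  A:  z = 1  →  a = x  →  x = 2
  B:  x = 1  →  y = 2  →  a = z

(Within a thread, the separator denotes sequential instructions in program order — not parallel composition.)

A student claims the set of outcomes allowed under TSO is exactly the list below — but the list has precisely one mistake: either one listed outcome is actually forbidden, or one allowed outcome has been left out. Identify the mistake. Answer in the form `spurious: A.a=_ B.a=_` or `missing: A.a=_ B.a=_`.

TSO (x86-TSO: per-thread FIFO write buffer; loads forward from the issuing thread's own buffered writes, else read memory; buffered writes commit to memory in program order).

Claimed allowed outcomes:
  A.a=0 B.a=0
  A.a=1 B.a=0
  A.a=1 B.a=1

missing: A.a=0 B.a=1

outcome vector order: (A.a,B.a)
[TSO] allowed = {<0 0>, <0 1>, <1 0>, <1 1>}
TSO∖claimed = {<0 1>}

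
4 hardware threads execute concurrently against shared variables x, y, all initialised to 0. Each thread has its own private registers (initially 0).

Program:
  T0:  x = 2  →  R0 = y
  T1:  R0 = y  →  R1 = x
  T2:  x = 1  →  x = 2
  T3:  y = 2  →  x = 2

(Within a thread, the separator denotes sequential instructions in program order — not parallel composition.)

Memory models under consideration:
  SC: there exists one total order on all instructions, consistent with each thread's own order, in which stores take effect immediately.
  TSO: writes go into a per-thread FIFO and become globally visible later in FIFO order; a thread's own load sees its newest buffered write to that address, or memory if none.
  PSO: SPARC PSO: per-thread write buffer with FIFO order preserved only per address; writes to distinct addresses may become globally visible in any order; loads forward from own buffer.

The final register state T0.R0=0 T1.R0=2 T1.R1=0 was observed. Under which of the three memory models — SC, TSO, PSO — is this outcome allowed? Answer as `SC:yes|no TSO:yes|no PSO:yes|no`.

outcome vector order: (T0.R0,T1.R0,T1.R1)
SC: 11 outcomes — {0/0/0 0/0/1 0/0/2 0/2/1 0/2/2 2/0/0 2/0/1 2/0/2 2/2/0 2/2/1 2/2/2}
TSO: 12 outcomes — {0/0/0 0/0/1 0/0/2 0/2/0 0/2/1 0/2/2 2/0/0 2/0/1 2/0/2 2/2/0 2/2/1 2/2/2}
PSO: 12 outcomes — {0/0/0 0/0/1 0/0/2 0/2/0 0/2/1 0/2/2 2/0/0 2/0/1 2/0/2 2/2/0 2/2/1 2/2/2}
target 0/2/0 ∈ {TSO,PSO}

SC:no TSO:yes PSO:yes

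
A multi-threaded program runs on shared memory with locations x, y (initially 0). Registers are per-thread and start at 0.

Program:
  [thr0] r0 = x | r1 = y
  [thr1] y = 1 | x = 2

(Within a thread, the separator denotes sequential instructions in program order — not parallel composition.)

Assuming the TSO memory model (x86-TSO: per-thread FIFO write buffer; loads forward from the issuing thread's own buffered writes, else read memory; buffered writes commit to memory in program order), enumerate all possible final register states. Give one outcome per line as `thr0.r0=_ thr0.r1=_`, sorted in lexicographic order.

outcome vector order: (thr0.r0,thr0.r1)
|TSO outcomes| = 3

thr0.r0=0 thr0.r1=0
thr0.r0=0 thr0.r1=1
thr0.r0=2 thr0.r1=1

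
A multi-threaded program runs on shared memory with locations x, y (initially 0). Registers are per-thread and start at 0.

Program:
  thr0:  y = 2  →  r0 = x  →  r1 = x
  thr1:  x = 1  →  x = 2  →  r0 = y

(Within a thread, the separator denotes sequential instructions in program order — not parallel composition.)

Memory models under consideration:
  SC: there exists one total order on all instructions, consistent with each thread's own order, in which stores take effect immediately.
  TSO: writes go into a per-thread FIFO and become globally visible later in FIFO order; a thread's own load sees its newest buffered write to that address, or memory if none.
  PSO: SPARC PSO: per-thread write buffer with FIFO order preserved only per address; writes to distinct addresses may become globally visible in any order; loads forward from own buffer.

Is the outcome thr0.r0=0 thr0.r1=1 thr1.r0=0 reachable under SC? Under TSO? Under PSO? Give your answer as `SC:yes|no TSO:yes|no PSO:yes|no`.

outcome vector order: (thr0.r0,thr0.r1,thr1.r0)
SC: 7 outcomes — {(0,0,2), (0,1,2), (0,2,2), (1,1,2), (1,2,2), (2,2,0), (2,2,2)}
TSO: 12 outcomes — {(0,0,0), (0,0,2), (0,1,0), (0,1,2), (0,2,0), (0,2,2), (1,1,0), (1,1,2), (1,2,0), (1,2,2), (2,2,0), (2,2,2)}
PSO: 12 outcomes — {(0,0,0), (0,0,2), (0,1,0), (0,1,2), (0,2,0), (0,2,2), (1,1,0), (1,1,2), (1,2,0), (1,2,2), (2,2,0), (2,2,2)}
target (0,1,0) ∈ {TSO,PSO}

SC:no TSO:yes PSO:yes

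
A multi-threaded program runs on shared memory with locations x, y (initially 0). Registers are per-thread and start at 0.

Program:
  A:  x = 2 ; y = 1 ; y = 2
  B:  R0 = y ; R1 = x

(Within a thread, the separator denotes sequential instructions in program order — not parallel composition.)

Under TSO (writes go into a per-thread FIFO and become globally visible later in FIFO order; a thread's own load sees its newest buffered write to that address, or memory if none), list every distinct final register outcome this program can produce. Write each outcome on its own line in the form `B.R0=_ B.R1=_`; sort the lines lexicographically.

outcome vector order: (B.R0,B.R1)
|TSO outcomes| = 4

B.R0=0 B.R1=0
B.R0=0 B.R1=2
B.R0=1 B.R1=2
B.R0=2 B.R1=2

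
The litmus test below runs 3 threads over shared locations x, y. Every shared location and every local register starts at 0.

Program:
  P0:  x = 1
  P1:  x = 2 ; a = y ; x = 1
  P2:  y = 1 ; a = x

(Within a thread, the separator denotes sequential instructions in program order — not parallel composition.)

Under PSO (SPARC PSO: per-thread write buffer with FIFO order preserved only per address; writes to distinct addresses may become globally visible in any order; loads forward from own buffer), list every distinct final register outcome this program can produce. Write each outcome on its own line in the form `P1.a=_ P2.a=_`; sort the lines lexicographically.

P1.a=0 P2.a=0
P1.a=0 P2.a=1
P1.a=0 P2.a=2
P1.a=1 P2.a=0
P1.a=1 P2.a=1
P1.a=1 P2.a=2

outcome vector order: (P1.a,P2.a)
|PSO outcomes| = 6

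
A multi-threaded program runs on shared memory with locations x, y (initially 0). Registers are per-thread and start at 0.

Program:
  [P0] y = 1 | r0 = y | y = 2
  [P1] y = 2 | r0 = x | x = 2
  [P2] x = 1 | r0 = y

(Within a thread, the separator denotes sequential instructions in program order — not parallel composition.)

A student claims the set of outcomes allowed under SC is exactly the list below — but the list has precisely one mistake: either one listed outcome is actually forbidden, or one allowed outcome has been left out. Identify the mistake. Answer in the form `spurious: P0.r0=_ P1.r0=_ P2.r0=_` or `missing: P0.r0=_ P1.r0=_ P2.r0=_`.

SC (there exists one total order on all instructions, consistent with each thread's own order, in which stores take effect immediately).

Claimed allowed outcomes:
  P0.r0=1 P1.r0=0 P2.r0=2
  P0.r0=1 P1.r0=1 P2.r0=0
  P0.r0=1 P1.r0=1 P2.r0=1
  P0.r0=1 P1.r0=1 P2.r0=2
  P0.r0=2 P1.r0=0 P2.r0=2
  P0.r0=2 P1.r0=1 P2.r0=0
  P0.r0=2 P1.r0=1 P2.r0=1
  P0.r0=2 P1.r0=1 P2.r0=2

missing: P0.r0=1 P1.r0=0 P2.r0=1

outcome vector order: (P0.r0,P1.r0,P2.r0)
[SC] allowed = {<1 0 1>; <1 0 2>; <1 1 0>; <1 1 1>; <1 1 2>; <2 0 2>; <2 1 0>; <2 1 1>; <2 1 2>}
SC∖claimed = {<1 0 1>}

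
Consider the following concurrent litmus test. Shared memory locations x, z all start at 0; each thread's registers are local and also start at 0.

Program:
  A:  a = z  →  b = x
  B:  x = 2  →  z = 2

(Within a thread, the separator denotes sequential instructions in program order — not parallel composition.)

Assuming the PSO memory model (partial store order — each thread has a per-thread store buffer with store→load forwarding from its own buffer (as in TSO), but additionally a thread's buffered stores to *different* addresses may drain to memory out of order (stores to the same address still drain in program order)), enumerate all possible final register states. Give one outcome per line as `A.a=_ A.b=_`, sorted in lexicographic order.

A.a=0 A.b=0
A.a=0 A.b=2
A.a=2 A.b=0
A.a=2 A.b=2

outcome vector order: (A.a,A.b)
|PSO outcomes| = 4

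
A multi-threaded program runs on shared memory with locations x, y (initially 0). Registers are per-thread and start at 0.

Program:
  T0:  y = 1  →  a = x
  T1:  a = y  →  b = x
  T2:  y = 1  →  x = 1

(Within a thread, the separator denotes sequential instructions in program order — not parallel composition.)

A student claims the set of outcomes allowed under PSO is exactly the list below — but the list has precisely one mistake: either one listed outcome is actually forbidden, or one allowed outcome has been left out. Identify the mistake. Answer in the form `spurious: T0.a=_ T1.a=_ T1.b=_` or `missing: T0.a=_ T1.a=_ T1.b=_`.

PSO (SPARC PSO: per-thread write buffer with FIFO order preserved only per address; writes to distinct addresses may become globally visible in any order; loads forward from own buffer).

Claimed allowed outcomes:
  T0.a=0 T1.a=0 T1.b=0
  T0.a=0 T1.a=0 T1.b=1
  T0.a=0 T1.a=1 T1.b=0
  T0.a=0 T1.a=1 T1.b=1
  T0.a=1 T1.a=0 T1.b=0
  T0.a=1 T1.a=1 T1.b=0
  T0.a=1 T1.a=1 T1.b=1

missing: T0.a=1 T1.a=0 T1.b=1

outcome vector order: (T0.a,T1.a,T1.b)
PSO (8): 0/0/0, 0/0/1, 0/1/0, 0/1/1, 1/0/0, 1/0/1, 1/1/0, 1/1/1
PSO∖claimed = {1/0/1}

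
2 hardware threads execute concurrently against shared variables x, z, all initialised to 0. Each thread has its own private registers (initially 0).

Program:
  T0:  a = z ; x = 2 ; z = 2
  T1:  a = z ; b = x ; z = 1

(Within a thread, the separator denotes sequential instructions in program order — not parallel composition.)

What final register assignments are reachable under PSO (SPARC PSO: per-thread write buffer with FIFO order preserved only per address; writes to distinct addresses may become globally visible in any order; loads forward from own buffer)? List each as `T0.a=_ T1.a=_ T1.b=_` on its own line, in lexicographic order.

T0.a=0 T1.a=0 T1.b=0
T0.a=0 T1.a=0 T1.b=2
T0.a=0 T1.a=2 T1.b=0
T0.a=0 T1.a=2 T1.b=2
T0.a=1 T1.a=0 T1.b=0

outcome vector order: (T0.a,T1.a,T1.b)
|PSO outcomes| = 5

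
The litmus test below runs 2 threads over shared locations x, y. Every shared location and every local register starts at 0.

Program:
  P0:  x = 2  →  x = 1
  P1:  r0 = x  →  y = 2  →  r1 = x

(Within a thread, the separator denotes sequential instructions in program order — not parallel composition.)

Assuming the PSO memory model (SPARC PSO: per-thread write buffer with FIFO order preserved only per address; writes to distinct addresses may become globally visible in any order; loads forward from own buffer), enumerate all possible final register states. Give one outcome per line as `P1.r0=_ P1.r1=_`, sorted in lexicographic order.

outcome vector order: (P1.r0,P1.r1)
|PSO outcomes| = 6

P1.r0=0 P1.r1=0
P1.r0=0 P1.r1=1
P1.r0=0 P1.r1=2
P1.r0=1 P1.r1=1
P1.r0=2 P1.r1=1
P1.r0=2 P1.r1=2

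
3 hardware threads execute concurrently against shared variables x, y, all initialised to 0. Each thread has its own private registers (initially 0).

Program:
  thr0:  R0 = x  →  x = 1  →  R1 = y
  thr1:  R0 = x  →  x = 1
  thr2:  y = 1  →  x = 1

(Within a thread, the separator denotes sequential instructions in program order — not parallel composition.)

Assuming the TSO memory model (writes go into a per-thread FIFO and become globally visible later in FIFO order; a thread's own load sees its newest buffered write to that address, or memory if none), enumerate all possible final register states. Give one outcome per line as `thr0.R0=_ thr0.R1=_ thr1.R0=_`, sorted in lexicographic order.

outcome vector order: (thr0.R0,thr0.R1,thr1.R0)
|TSO outcomes| = 7

thr0.R0=0 thr0.R1=0 thr1.R0=0
thr0.R0=0 thr0.R1=0 thr1.R0=1
thr0.R0=0 thr0.R1=1 thr1.R0=0
thr0.R0=0 thr0.R1=1 thr1.R0=1
thr0.R0=1 thr0.R1=0 thr1.R0=0
thr0.R0=1 thr0.R1=1 thr1.R0=0
thr0.R0=1 thr0.R1=1 thr1.R0=1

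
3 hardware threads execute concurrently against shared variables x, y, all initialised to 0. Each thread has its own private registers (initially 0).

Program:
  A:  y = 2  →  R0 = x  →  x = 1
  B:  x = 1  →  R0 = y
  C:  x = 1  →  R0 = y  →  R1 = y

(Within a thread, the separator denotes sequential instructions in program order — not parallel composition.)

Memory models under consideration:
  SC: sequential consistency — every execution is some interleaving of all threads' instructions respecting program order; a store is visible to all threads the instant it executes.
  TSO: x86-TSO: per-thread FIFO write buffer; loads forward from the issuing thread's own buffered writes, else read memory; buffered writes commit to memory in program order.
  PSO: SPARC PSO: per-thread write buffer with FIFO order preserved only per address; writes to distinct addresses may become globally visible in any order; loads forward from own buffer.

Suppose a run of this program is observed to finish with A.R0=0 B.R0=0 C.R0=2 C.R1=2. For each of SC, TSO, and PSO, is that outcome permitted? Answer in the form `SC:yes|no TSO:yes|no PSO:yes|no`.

outcome vector order: (A.R0,B.R0,C.R0,C.R1)
[SC] allowed = {0222 1000 1002 1022 1200 1202 1222}
[TSO] allowed = {0000 0002 0022 0200 0202 0222 1000 1002 1022 1200 1202 1222}
[PSO] allowed = {0000 0002 0022 0200 0202 0222 1000 1002 1022 1200 1202 1222}
target 0022 ∈ {TSO,PSO}

SC:no TSO:yes PSO:yes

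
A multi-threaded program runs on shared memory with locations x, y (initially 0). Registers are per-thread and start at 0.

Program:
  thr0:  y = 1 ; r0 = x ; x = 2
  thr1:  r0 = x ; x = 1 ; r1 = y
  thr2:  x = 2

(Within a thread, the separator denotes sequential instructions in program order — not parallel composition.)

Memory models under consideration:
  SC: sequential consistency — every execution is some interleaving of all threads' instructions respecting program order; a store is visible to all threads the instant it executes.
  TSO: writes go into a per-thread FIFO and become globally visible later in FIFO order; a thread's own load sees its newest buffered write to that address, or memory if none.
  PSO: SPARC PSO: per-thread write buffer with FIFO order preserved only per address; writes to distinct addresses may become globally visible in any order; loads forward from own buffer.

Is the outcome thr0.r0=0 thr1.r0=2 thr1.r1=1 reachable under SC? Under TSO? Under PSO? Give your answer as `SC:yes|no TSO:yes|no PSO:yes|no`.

SC:yes TSO:yes PSO:yes

outcome vector order: (thr0.r0,thr1.r0,thr1.r1)
SC: 9 outcomes — {<0 0 1> <0 2 1> <1 0 0> <1 0 1> <1 2 0> <1 2 1> <2 0 0> <2 0 1> <2 2 1>}
TSO: 12 outcomes — {<0 0 0> <0 0 1> <0 2 0> <0 2 1> <1 0 0> <1 0 1> <1 2 0> <1 2 1> <2 0 0> <2 0 1> <2 2 0> <2 2 1>}
PSO: 12 outcomes — {<0 0 0> <0 0 1> <0 2 0> <0 2 1> <1 0 0> <1 0 1> <1 2 0> <1 2 1> <2 0 0> <2 0 1> <2 2 0> <2 2 1>}
target <0 2 1> ∈ {SC,TSO,PSO}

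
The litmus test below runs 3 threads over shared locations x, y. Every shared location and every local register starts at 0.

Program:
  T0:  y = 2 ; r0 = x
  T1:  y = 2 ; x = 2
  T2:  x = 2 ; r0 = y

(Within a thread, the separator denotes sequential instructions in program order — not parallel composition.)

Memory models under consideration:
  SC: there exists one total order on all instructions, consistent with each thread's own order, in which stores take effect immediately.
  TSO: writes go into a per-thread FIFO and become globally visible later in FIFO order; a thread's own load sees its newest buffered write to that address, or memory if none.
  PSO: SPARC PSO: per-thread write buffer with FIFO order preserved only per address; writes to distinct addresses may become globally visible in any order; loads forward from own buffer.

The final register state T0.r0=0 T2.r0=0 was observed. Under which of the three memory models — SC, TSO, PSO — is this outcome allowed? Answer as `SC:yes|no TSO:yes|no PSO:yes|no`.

outcome vector order: (T0.r0,T2.r0)
SC: 3 outcomes — {(0,2), (2,0), (2,2)}
TSO: 4 outcomes — {(0,0), (0,2), (2,0), (2,2)}
PSO: 4 outcomes — {(0,0), (0,2), (2,0), (2,2)}
target (0,0) ∈ {TSO,PSO}

SC:no TSO:yes PSO:yes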